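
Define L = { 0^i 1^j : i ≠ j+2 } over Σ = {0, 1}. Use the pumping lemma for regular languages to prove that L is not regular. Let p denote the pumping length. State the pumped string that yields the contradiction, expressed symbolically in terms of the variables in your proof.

0^{p+p!} 1^{p+p!-2}

Assume L is regular. Let p be the pumping length given by the pumping lemma.
Choose w = 0^p 1^{p+p!-2}. Since p ≠ (p+p!-2)+2 = p+p!, w ∈ L; and |w| ≥ p.
Write w = xyz as guaranteed by the lemma, with |xy| ≤ p and y is nonempty.
The first p characters of w are 0's, so xy (and hence y) consists only of 0's. Write y = 0^k, 1 ≤ k ≤ p.
Since 1 ≤ k ≤ p, k divides p!; set t = 1 + p!/k. Then xy^t z has p + (p!/k)·k = p + p! copies of 0. Now the 0-count is p+p! and (1-count)+2 = (p+p!-2)+2 = p+p!, so i ≠ j+2 fails. So xy^t z = 0^{p+p!} 1^{p+p!-2} ∉ L.
Contradiction. Therefore L is not regular.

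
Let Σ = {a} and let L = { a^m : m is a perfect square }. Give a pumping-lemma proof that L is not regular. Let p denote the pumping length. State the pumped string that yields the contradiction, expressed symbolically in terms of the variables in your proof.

Assume L is regular; let p be its pumping constant.
Take w = a^{p²} ∈ L with |w| = p² ≥ p.
The pumping lemma gives a decomposition w = xyz where |xy| ≤ p and |y| ≥ 1.
Then y = a^k for some k with 1 ≤ k ≤ p.
Pump with i = 2: xy^2z = a^{p²+k}. Since 1 ≤ k ≤ p, p² < p²+k ≤ p²+p < (p+1)², so p²+k lies strictly between consecutive squares and is not a perfect square. So xy^2z ∉ L.
This is a contradiction; hence L is not regular.

a^{p²+k}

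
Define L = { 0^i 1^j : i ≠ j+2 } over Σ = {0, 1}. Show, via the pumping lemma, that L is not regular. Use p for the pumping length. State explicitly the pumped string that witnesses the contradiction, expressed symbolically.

0^{p+p!} 1^{p+p!-2}

Assume L is regular. Let p be the pumping length given by the pumping lemma.
Choose w = 0^p 1^{p+p!-2}. Since p ≠ (p+p!-2)+2 = p+p!, w ∈ L; and |w| ≥ p.
By the pumping lemma, w = xyz with |xy| ≤ p and |y| ≥ 1.
Since the first p symbols of w are all 0's and |xy| ≤ p, y lies entirely in the leading 0-block: y = 0^k for some k with 1 ≤ k ≤ p.
Since 1 ≤ k ≤ p, k divides p!; set t = 1 + p!/k. Then xy^t z has p + (p!/k)·k = p + p! copies of 0. Now the 0-count is p+p! and (1-count)+2 = (p+p!-2)+2 = p+p!, so i ≠ j+2 fails. So xy^t z = 0^{p+p!} 1^{p+p!-2} ∉ L.
This is a contradiction; hence L is not regular.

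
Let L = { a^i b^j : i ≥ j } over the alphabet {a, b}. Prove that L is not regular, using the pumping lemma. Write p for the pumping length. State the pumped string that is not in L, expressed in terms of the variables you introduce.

Assume L is regular; let p be its pumping constant.
Choose w = a^p b^p ∈ L, with |w| = 2p ≥ p.
By the pumping lemma, w = xyz with |xy| ≤ p and |y| > 0.
Because |xy| ≤ p and w begins with p copies of a, we have y = a^k with 1 ≤ k ≤ p.
Consider xy^0z = xz = a^{p-k} b^p. Since k ≥ 1, the a-count p-k is less than p, so i ≥ j fails; thus xz ∉ L.
Contradiction. Therefore L is not regular.

a^{p-k} b^p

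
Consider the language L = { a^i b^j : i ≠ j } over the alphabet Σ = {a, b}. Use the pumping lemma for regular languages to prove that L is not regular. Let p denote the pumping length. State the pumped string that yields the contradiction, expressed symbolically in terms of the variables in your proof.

a^{p+p!} b^{p+p!}

Toward a contradiction, assume L is regular with pumping length p.
Choose w = a^p b^{p+p!}. Since p ≠ p+p!, w ∈ L; and |w| ≥ p.
The pumping lemma gives a decomposition w = xyz where |xy| ≤ p and |y| > 0.
Since the first p symbols of w are all a's and |xy| ≤ p, y lies entirely in the leading a-block: y = a^k for some k with 1 ≤ k ≤ p.
Since 1 ≤ k ≤ p, k divides p!; set t = 1 + p!/k. Then xy^t z has p + (p!/k)·k = p + p! copies of a. Now the a-count equals the b-count, so i ≠ j fails. So xy^t z = a^{p+p!} b^{p+p!} ∉ L.
This contradicts the pumping lemma, so L is not regular.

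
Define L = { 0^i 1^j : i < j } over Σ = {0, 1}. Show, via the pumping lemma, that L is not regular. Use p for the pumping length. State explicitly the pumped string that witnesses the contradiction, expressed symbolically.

0^{p+k} 1^{p+1}

Toward a contradiction, assume L is regular with pumping length p.
Choose w = 0^p 1^{p+1} ∈ L, with |w| = 2p+1 ≥ p.
Write w = xyz as guaranteed by the lemma, with |xy| ≤ p and |y| ≥ 1.
Because |xy| ≤ p and w begins with p copies of 0, we have y = 0^k with 1 ≤ k ≤ p.
Consider xy^2z = 0^{p+k} 1^{p+1}. Since k ≥ 1, the 0-count p+k is at least p+1, so i < j fails; thus xy^2z ∉ L.
This contradicts the pumping lemma, so L is not regular.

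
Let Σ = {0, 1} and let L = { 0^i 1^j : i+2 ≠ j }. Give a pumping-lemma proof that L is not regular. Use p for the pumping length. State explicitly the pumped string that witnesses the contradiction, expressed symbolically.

0^{p+p!} 1^{p+p!+2}

Assume L is regular; let p be its pumping constant.
Choose w = 0^p 1^{p+p!+2}. Since p ≠ (p+p!+2)-2 = p+p!, w ∈ L; and |w| ≥ p.
By the pumping lemma, w = xyz with |xy| ≤ p and y is nonempty.
Since the first p symbols of w are all 0's and |xy| ≤ p, y lies entirely in the leading 0-block: y = 0^k for some k with 1 ≤ k ≤ p.
Since 1 ≤ k ≤ p, k divides p!; set t = 1 + p!/k. Then xy^t z has p + (p!/k)·k = p + p! copies of 0. Now the 0-count is p+p! and (1-count)-2 = (p+p!+2)-2 = p+p!, so i+2 ≠ j fails. So xy^t z = 0^{p+p!} 1^{p+p!+2} ∉ L.
This contradicts the pumping lemma, so L is not regular.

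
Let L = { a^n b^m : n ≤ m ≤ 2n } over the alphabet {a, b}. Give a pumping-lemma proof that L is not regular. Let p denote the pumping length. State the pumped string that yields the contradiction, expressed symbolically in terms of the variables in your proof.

a^{p+k} b^p

Assume L is regular; let p be its pumping constant.
Take w = a^p b^p ∈ L (since p ≤ p ≤ 2p), with |w| = 2p ≥ p.
The pumping lemma gives a decomposition w = xyz where |xy| ≤ p and |y| > 0.
Since the first p symbols of w are all a's and |xy| ≤ p, y lies entirely in the leading a-block: y = a^k for some k with 1 ≤ k ≤ p.
Pump with i = 2: xy^2z = a^{p+k} b^p. Now n = p+k > p = m, so the condition n ≤ m fails. Thus xy^2z ∉ L.
This contradicts the pumping lemma, so L is not regular.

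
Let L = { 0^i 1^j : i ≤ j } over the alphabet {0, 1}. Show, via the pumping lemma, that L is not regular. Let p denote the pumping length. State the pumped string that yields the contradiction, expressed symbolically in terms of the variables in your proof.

Assume L is regular; let p be its pumping constant.
Choose w = 0^p 1^p ∈ L, with |w| = 2p ≥ p.
Write w = xyz as guaranteed by the lemma, with |xy| ≤ p and |y| ≥ 1.
The first p characters of w are 0's, so xy (and hence y) consists only of 0's. Write y = 0^k, 1 ≤ k ≤ p.
Consider xy^2z = 0^{p+k} 1^p. Since k ≥ 1, the 0-count p+k exceeds the 1-count p, so i ≤ j fails; thus xy^2z ∉ L.
Contradiction. Therefore L is not regular.

0^{p+k} 1^p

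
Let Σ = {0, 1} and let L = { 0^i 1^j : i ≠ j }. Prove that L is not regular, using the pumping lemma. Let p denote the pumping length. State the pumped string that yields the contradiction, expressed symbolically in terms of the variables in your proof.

0^{p+p!} 1^{p+p!}

Toward a contradiction, assume L is regular with pumping length p.
Choose w = 0^p 1^{p+p!}. Since p ≠ p+p!, w ∈ L; and |w| ≥ p.
By the pumping lemma, w = xyz with |xy| ≤ p and y is nonempty.
The first p characters of w are 0's, so xy (and hence y) consists only of 0's. Write y = 0^k, 1 ≤ k ≤ p.
Since 1 ≤ k ≤ p, k divides p!; set t = 1 + p!/k. Then xy^t z has p + (p!/k)·k = p + p! copies of 0. Now the 0-count equals the 1-count, so i ≠ j fails. So xy^t z = 0^{p+p!} 1^{p+p!} ∉ L.
This is a contradiction; hence L is not regular.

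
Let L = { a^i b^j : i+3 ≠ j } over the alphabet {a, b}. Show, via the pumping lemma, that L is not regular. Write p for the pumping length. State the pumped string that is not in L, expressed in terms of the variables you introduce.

Assume L is regular. Let p be the pumping length given by the pumping lemma.
Choose w = a^p b^{p+p!+3}. Since p ≠ (p+p!+3)-3 = p+p!, w ∈ L; and |w| ≥ p.
The pumping lemma gives a decomposition w = xyz where |xy| ≤ p and |y| > 0.
Since the first p symbols of w are all a's and |xy| ≤ p, y lies entirely in the leading a-block: y = a^k for some k with 1 ≤ k ≤ p.
Since 1 ≤ k ≤ p, k divides p!; set t = 1 + p!/k. Then xy^t z has p + (p!/k)·k = p + p! copies of a. Now the a-count is p+p! and (b-count)-3 = (p+p!+3)-3 = p+p!, so i+3 ≠ j fails. So xy^t z = a^{p+p!} b^{p+p!+3} ∉ L.
This is a contradiction; hence L is not regular.

a^{p+p!} b^{p+p!+3}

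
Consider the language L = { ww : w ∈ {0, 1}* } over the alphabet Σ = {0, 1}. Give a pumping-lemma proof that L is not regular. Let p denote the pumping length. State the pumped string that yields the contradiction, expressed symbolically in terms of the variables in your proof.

Assume L is regular; let p be its pumping constant.
Take w = 0^p 1^p 0^p 1^p = uu where u = 0^p1^p; then w ∈ L and |w| = 4p ≥ p.
Write w = xyz as guaranteed by the lemma, with |xy| ≤ p and |y| ≥ 1.
The first p characters of w are 0's, so xy (and hence y) consists only of 0's. Write y = 0^k, 1 ≤ k ≤ p.
Pump with i = 2: xy^2z = 0^{p+k} 1^p 0^p 1^p, of length 4p+k. Suppose this equals vv. The string starts with 0 and ends with 1, so v does too; thus the boundary between the two copies of v is a 1→0 transition. There is exactly one such transition, at position 2p+k, so |v| = 2p+k and |vv| = 4p+2k ≠ 4p+k since k ≥ 1. So xy^2z ∉ L.
This contradicts the pumping lemma, so L is not regular.

0^{p+k} 1^p 0^p 1^p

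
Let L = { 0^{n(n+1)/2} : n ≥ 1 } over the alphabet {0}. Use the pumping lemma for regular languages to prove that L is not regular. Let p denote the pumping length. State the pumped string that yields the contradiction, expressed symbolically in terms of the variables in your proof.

0^{p(p+1)/2+k}

Assume L is regular; let p be its pumping constant.
Take w = 0^{p(p+1)/2} ∈ L with |w| = p(p+1)/2 ≥ p.
By the pumping lemma, w = xyz with |xy| ≤ p and |y| ≥ 1.
Then y = 0^k for some k with 1 ≤ k ≤ p.
Pump with i = 2: xy^2z = 0^{p(p+1)/2+k}. Since 1 ≤ k ≤ p, p(p+1)/2 < p(p+1)/2+k ≤ p(p+1)/2+p < (p+1)(p+2)/2, so p(p+1)/2+k is strictly between consecutive triangular numbers. So xy^2z ∉ L.
Contradiction. Therefore L is not regular.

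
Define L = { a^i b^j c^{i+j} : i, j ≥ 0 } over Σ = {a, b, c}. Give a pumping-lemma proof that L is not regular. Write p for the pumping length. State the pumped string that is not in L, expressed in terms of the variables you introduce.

a^{p+k} b^p c^{2p}

Assume L is regular; let p be its pumping constant.
Take w = a^p b^p c^{2p} ∈ L (with i=j=p, i+j=2p), |w| = 4p ≥ p.
Write w = xyz as guaranteed by the lemma, with |xy| ≤ p and |y| ≥ 1.
Since the first p symbols of w are all a's and |xy| ≤ p, y lies entirely in the leading a-block: y = a^k for some k with 1 ≤ k ≤ p.
Consider xy^2z = a^{p+k} b^p c^{2p}. Now the a- and b-counts sum to 2p+k, but the c-count is 2p ≠ 2p+k. So xy^2z ∉ L.
Contradiction. Therefore L is not regular.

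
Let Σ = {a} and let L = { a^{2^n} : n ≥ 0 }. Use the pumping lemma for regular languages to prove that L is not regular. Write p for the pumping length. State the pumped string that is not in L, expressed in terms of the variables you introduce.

Assume L is regular; let p be its pumping constant.
Take w = a^{2^p} ∈ L with |w| = 2^p ≥ p.
The pumping lemma gives a decomposition w = xyz where |xy| ≤ p and |y| ≥ 1.
Then y = a^k for some k with 1 ≤ k ≤ p.
Pump with i = 2: xy^2z = a^{2^p+k}. Since 1 ≤ k ≤ p < 2^p, we have 2^p < 2^p+k < 2^{p+1}, so 2^p+k is not a power of 2. So xy^2z ∉ L.
This contradicts the pumping lemma, so L is not regular.

a^{2^p+k}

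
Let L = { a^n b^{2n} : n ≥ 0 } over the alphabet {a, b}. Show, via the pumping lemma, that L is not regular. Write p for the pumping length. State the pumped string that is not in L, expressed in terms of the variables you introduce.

a^{p+k} b^{2p}

Assume L is regular. Let p be the pumping length given by the pumping lemma.
Choose w = a^p b^{2p}, which is in L with |w| = 3p ≥ p.
By the pumping lemma, w = xyz with |xy| ≤ p and |y| > 0.
Since the first p symbols of w are all a's and |xy| ≤ p, y lies entirely in the leading a-block: y = a^k for some k with 1 ≤ k ≤ p.
Pump with i = 2: xy^2z = a^{p+k} b^{2p}. For this to lie in L we would need 2p = 2(p+k), which forces k = 0. But k ≥ 1, so xy^2z ∉ L.
This contradicts the pumping lemma, so L is not regular.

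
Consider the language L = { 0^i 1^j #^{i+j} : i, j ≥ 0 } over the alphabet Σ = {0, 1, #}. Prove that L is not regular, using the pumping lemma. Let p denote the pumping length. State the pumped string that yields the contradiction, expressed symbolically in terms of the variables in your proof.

Suppose for contradiction that L is regular, and let p be the pumping length.
Take w = 0^p 1^p #^{2p} ∈ L (with i=j=p, i+j=2p), |w| = 4p ≥ p.
The pumping lemma gives a decomposition w = xyz where |xy| ≤ p and y is nonempty.
The first p characters of w are 0's, so xy (and hence y) consists only of 0's. Write y = 0^k, 1 ≤ k ≤ p.
Consider xy^2z = 0^{p+k} 1^p #^{2p}. Now the 0- and 1-counts sum to 2p+k, but the #-count is 2p ≠ 2p+k. So xy^2z ∉ L.
Contradiction. Therefore L is not regular.

0^{p+k} 1^p #^{2p}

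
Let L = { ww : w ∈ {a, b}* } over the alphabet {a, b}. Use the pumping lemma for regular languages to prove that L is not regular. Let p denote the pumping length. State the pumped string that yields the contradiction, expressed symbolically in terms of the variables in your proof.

a^{p+k} b^p a^p b^p

Assume L is regular. Let p be the pumping length given by the pumping lemma.
Take w = a^p b^p a^p b^p = uu where u = a^pb^p; then w ∈ L and |w| = 4p ≥ p.
The pumping lemma gives a decomposition w = xyz where |xy| ≤ p and y is nonempty.
Since the first p symbols of w are all a's and |xy| ≤ p, y lies entirely in the leading a-block: y = a^k for some k with 1 ≤ k ≤ p.
Pump with i = 2: xy^2z = a^{p+k} b^p a^p b^p, of length 4p+k. Suppose this equals vv. The string starts with a and ends with b, so v does too; thus the boundary between the two copies of v is a b→a transition. There is exactly one such transition, at position 2p+k, so |v| = 2p+k and |vv| = 4p+2k ≠ 4p+k since k ≥ 1. So xy^2z ∉ L.
Contradiction. Therefore L is not regular.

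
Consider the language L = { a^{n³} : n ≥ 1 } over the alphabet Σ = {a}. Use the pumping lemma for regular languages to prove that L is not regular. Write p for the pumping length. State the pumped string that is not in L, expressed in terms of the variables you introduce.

a^{p³+k}

Toward a contradiction, assume L is regular with pumping length p.
Take w = a^{p³} ∈ L with |w| = p³ ≥ p.
Write w = xyz as guaranteed by the lemma, with |xy| ≤ p and |y| ≥ 1.
Then y = a^k for some k with 1 ≤ k ≤ p.
Pump with i = 2: xy^2z = a^{p³+k}. Since 1 ≤ k ≤ p, p³ < p³+k ≤ p³+p < p³+3p²+3p+1 = (p+1)³, so p³+k is not a perfect cube. So xy^2z ∉ L.
This is a contradiction; hence L is not regular.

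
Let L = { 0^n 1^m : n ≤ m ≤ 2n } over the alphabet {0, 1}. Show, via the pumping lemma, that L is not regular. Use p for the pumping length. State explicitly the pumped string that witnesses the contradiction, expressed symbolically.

Assume L is regular; let p be its pumping constant.
Take w = 0^p 1^p ∈ L (since p ≤ p ≤ 2p), with |w| = 2p ≥ p.
The pumping lemma gives a decomposition w = xyz where |xy| ≤ p and |y| > 0.
The first p characters of w are 0's, so xy (and hence y) consists only of 0's. Write y = 0^k, 1 ≤ k ≤ p.
Pump with i = 2: xy^2z = 0^{p+k} 1^p. Now n = p+k > p = m, so the condition n ≤ m fails. Thus xy^2z ∉ L.
This contradicts the pumping lemma, so L is not regular.

0^{p+k} 1^p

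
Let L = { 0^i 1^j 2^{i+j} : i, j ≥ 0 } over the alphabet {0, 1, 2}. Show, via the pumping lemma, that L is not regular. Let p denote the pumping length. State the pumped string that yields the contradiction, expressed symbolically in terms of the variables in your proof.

0^{p+k} 1^p 2^{2p}

Assume L is regular; let p be its pumping constant.
Take w = 0^p 1^p 2^{2p} ∈ L (with i=j=p, i+j=2p), |w| = 4p ≥ p.
The pumping lemma gives a decomposition w = xyz where |xy| ≤ p and y is nonempty.
The first p characters of w are 0's, so xy (and hence y) consists only of 0's. Write y = 0^k, 1 ≤ k ≤ p.
Consider xy^2z = 0^{p+k} 1^p 2^{2p}. Now the 0- and 1-counts sum to 2p+k, but the 2-count is 2p ≠ 2p+k. So xy^2z ∉ L.
This is a contradiction; hence L is not regular.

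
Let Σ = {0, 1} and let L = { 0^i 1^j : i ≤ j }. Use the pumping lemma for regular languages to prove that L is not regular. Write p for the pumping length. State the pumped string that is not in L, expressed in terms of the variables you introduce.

Toward a contradiction, assume L is regular with pumping length p.
Choose w = 0^p 1^p ∈ L, with |w| = 2p ≥ p.
The pumping lemma gives a decomposition w = xyz where |xy| ≤ p and |y| > 0.
Because |xy| ≤ p and w begins with p copies of 0, we have y = 0^k with 1 ≤ k ≤ p.
Consider xy^2z = 0^{p+k} 1^p. Since k ≥ 1, the 0-count p+k exceeds the 1-count p, so i ≤ j fails; thus xy^2z ∉ L.
This is a contradiction; hence L is not regular.

0^{p+k} 1^p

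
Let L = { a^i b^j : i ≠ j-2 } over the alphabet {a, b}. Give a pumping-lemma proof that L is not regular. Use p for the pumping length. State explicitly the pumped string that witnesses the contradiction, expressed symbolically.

Suppose for contradiction that L is regular, and let p be the pumping length.
Choose w = a^p b^{p+p!+2}. Since p ≠ (p+p!+2)-2 = p+p!, w ∈ L; and |w| ≥ p.
By the pumping lemma, w = xyz with |xy| ≤ p and y is nonempty.
Because |xy| ≤ p and w begins with p copies of a, we have y = a^k with 1 ≤ k ≤ p.
Since 1 ≤ k ≤ p, k divides p!; set t = 1 + p!/k. Then xy^t z has p + (p!/k)·k = p + p! copies of a. Now the a-count is p+p! and (b-count)-2 = (p+p!+2)-2 = p+p!, so i ≠ j-2 fails. So xy^t z = a^{p+p!} b^{p+p!+2} ∉ L.
This contradicts the pumping lemma, so L is not regular.

a^{p+p!} b^{p+p!+2}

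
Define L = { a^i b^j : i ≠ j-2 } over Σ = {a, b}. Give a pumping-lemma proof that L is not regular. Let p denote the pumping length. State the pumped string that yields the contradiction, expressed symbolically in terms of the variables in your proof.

a^{p+p!} b^{p+p!+2}

Assume L is regular. Let p be the pumping length given by the pumping lemma.
Choose w = a^p b^{p+p!+2}. Since p ≠ (p+p!+2)-2 = p+p!, w ∈ L; and |w| ≥ p.
By the pumping lemma, w = xyz with |xy| ≤ p and |y| ≥ 1.
Because |xy| ≤ p and w begins with p copies of a, we have y = a^k with 1 ≤ k ≤ p.
Since 1 ≤ k ≤ p, k divides p!; set t = 1 + p!/k. Then xy^t z has p + (p!/k)·k = p + p! copies of a. Now the a-count is p+p! and (b-count)-2 = (p+p!+2)-2 = p+p!, so i ≠ j-2 fails. So xy^t z = a^{p+p!} b^{p+p!+2} ∉ L.
This is a contradiction; hence L is not regular.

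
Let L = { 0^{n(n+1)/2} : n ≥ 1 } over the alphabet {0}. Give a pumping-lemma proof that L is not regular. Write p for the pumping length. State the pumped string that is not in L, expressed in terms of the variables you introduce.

Assume L is regular; let p be its pumping constant.
Take w = 0^{p(p+1)/2} ∈ L with |w| = p(p+1)/2 ≥ p.
The pumping lemma gives a decomposition w = xyz where |xy| ≤ p and y is nonempty.
Then y = 0^k for some k with 1 ≤ k ≤ p.
Pump with i = 2: xy^2z = 0^{p(p+1)/2+k}. Since 1 ≤ k ≤ p, p(p+1)/2 < p(p+1)/2+k ≤ p(p+1)/2+p < (p+1)(p+2)/2, so p(p+1)/2+k is strictly between consecutive triangular numbers. So xy^2z ∉ L.
This is a contradiction; hence L is not regular.

0^{p(p+1)/2+k}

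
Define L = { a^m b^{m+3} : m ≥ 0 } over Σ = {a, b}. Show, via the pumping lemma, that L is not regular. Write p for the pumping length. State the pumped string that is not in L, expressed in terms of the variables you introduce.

Assume L is regular. Let p be the pumping length given by the pumping lemma.
Take w = a^p b^{p+3}. Then w ∈ L and |w| = 2p+3 ≥ p.
By the pumping lemma, w = xyz with |xy| ≤ p and |y| ≥ 1.
The first p characters of w are a's, so xy (and hence y) consists only of a's. Write y = a^k, 1 ≤ k ≤ p.
Pump with i = 2: xy^2z = a^{p+k} b^{p+3}. For this to lie in L we would need p+3 = (p+k)+3, which forces k = 0. But k ≥ 1, so xy^2z ∉ L.
This contradicts the pumping lemma, so L is not regular.

a^{p+k} b^{p+3}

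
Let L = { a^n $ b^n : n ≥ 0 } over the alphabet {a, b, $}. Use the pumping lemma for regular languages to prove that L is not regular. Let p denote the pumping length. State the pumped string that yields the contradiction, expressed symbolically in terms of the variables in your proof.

a^{p+k} $ b^p

Suppose for contradiction that L is regular, and let p be the pumping length.
Take w = a^p $ b^p ∈ L with |w| = 2p+1 ≥ p.
By the pumping lemma, w = xyz with |xy| ≤ p and |y| ≥ 1.
Since the first p symbols of w are all a's and |xy| ≤ p, y lies entirely in the leading a-block: y = a^k for some k with 1 ≤ k ≤ p.
Pump with i = 2: xy^2z = a^{p+k} $ b^p, which would require p+k = p. But k ≥ 1, so xy^2z ∉ L.
This contradicts the pumping lemma, so L is not regular.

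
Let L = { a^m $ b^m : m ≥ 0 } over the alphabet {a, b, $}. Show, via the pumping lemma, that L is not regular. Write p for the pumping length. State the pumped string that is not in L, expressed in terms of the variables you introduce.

Assume L is regular. Let p be the pumping length given by the pumping lemma.
Take w = a^p $ b^p ∈ L with |w| = 2p+1 ≥ p.
By the pumping lemma, w = xyz with |xy| ≤ p and |y| ≥ 1.
Because |xy| ≤ p and w begins with p copies of a, we have y = a^k with 1 ≤ k ≤ p.
Pump with i = 2: xy^2z = a^{p+k} $ b^p, which would require p+k = p. But k ≥ 1, so xy^2z ∉ L.
This is a contradiction; hence L is not regular.

a^{p+k} $ b^p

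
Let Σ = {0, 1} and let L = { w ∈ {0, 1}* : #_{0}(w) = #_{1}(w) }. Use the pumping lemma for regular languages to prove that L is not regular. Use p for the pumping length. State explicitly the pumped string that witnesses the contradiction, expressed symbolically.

0^{p+k} 1^p

Suppose for contradiction that L is regular, and let p be the pumping length.
Choose w = 0^p 1^p ∈ L with |w| = 2p ≥ p.
Write w = xyz as guaranteed by the lemma, with |xy| ≤ p and y is nonempty.
The first p characters of w are 0's, so xy (and hence y) consists only of 0's. Write y = 0^k, 1 ≤ k ≤ p.
Pump with i = 2: xy^2z = 0^{p+k} 1^p has p+k occurrences of 0 but only p of 1. Since k ≥ 1 the counts differ, so xy^2z ∉ L.
This contradicts the pumping lemma, so L is not regular.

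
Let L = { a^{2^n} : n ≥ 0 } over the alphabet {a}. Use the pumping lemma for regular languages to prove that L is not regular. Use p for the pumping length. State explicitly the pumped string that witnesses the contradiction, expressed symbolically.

a^{2^p+k}

Toward a contradiction, assume L is regular with pumping length p.
Take w = a^{2^p} ∈ L with |w| = 2^p ≥ p.
Write w = xyz as guaranteed by the lemma, with |xy| ≤ p and |y| > 0.
Then y = a^k for some k with 1 ≤ k ≤ p.
Pump with i = 2: xy^2z = a^{2^p+k}. Since 1 ≤ k ≤ p < 2^p, we have 2^p < 2^p+k < 2^{p+1}, so 2^p+k is not a power of 2. So xy^2z ∉ L.
Contradiction. Therefore L is not regular.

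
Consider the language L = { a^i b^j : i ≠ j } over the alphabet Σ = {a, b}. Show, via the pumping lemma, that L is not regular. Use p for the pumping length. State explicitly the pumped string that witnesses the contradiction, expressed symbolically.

a^{p+p!} b^{p+p!}

Assume L is regular. Let p be the pumping length given by the pumping lemma.
Choose w = a^p b^{p+p!}. Since p ≠ p+p!, w ∈ L; and |w| ≥ p.
The pumping lemma gives a decomposition w = xyz where |xy| ≤ p and y is nonempty.
Because |xy| ≤ p and w begins with p copies of a, we have y = a^k with 1 ≤ k ≤ p.
Since 1 ≤ k ≤ p, k divides p!; set t = 1 + p!/k. Then xy^t z has p + (p!/k)·k = p + p! copies of a. Now the a-count equals the b-count, so i ≠ j fails. So xy^t z = a^{p+p!} b^{p+p!} ∉ L.
Contradiction. Therefore L is not regular.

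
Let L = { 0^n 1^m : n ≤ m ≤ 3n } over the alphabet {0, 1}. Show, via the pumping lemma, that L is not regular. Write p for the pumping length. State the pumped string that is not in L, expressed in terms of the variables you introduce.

0^{p+k} 1^p

Suppose for contradiction that L is regular, and let p be the pumping length.
Take w = 0^p 1^p ∈ L (since p ≤ p ≤ 3p), with |w| = 2p ≥ p.
Write w = xyz as guaranteed by the lemma, with |xy| ≤ p and |y| > 0.
The first p characters of w are 0's, so xy (and hence y) consists only of 0's. Write y = 0^k, 1 ≤ k ≤ p.
Pump with i = 2: xy^2z = 0^{p+k} 1^p. Now n = p+k > p = m, so the condition n ≤ m fails. Thus xy^2z ∉ L.
This contradicts the pumping lemma, so L is not regular.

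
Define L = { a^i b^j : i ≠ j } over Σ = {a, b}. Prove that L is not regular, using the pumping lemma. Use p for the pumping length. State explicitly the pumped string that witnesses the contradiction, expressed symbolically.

Toward a contradiction, assume L is regular with pumping length p.
Choose w = a^p b^{p+p!}. Since p ≠ p+p!, w ∈ L; and |w| ≥ p.
Write w = xyz as guaranteed by the lemma, with |xy| ≤ p and |y| ≥ 1.
Because |xy| ≤ p and w begins with p copies of a, we have y = a^k with 1 ≤ k ≤ p.
Since 1 ≤ k ≤ p, k divides p!; set t = 1 + p!/k. Then xy^t z has p + (p!/k)·k = p + p! copies of a. Now the a-count equals the b-count, so i ≠ j fails. So xy^t z = a^{p+p!} b^{p+p!} ∉ L.
This contradicts the pumping lemma, so L is not regular.

a^{p+p!} b^{p+p!}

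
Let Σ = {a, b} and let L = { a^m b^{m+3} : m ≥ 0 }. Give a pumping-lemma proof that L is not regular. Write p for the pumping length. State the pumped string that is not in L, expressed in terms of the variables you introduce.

a^{p+k} b^{p+3}

Toward a contradiction, assume L is regular with pumping length p.
Take w = a^p b^{p+3}. Then w ∈ L and |w| = 2p+3 ≥ p.
The pumping lemma gives a decomposition w = xyz where |xy| ≤ p and |y| ≥ 1.
The first p characters of w are a's, so xy (and hence y) consists only of a's. Write y = a^k, 1 ≤ k ≤ p.
Pump with i = 2: xy^2z = a^{p+k} b^{p+3}. For this to lie in L we would need p+3 = (p+k)+3, which forces k = 0. But k ≥ 1, so xy^2z ∉ L.
Contradiction. Therefore L is not regular.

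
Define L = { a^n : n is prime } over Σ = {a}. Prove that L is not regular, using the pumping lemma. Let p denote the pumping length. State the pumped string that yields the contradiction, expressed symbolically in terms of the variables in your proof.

a^{q(1+k)}

Assume L is regular; let p be its pumping constant.
Let q be a prime with q ≥ p+2 (infinitely many primes exist), and take w = a^q ∈ L with |w| = q ≥ p.
Write w = xyz as guaranteed by the lemma, with |xy| ≤ p and y is nonempty.
Then y = a^k for some k with 1 ≤ k ≤ p.
Since 1 ≤ k ≤ p, |xz| = q-k. Pump with i = q+1: |xy^{q+1}z| = (q-k)+(q+1)k = q+qk = q(1+k), which is composite (both factors ≥ 2). So xy^{q+1}z = a^{q(1+k)} ∉ L.
Contradiction. Therefore L is not regular.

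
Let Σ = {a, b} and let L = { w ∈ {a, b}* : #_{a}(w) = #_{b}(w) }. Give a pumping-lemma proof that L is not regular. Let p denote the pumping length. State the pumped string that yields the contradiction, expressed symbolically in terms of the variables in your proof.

Assume L is regular. Let p be the pumping length given by the pumping lemma.
Choose w = a^p b^p ∈ L with |w| = 2p ≥ p.
Write w = xyz as guaranteed by the lemma, with |xy| ≤ p and |y| > 0.
Since the first p symbols of w are all a's and |xy| ≤ p, y lies entirely in the leading a-block: y = a^k for some k with 1 ≤ k ≤ p.
Pump with i = 2: xy^2z = a^{p+k} b^p has p+k occurrences of a but only p of b. Since k ≥ 1 the counts differ, so xy^2z ∉ L.
This contradicts the pumping lemma, so L is not regular.

a^{p+k} b^p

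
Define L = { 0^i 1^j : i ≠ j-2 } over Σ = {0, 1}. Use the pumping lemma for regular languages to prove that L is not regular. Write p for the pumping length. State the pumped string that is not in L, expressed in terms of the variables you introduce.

0^{p+p!} 1^{p+p!+2}

Assume L is regular; let p be its pumping constant.
Choose w = 0^p 1^{p+p!+2}. Since p ≠ (p+p!+2)-2 = p+p!, w ∈ L; and |w| ≥ p.
The pumping lemma gives a decomposition w = xyz where |xy| ≤ p and |y| > 0.
Because |xy| ≤ p and w begins with p copies of 0, we have y = 0^k with 1 ≤ k ≤ p.
Since 1 ≤ k ≤ p, k divides p!; set t = 1 + p!/k. Then xy^t z has p + (p!/k)·k = p + p! copies of 0. Now the 0-count is p+p! and (1-count)-2 = (p+p!+2)-2 = p+p!, so i ≠ j-2 fails. So xy^t z = 0^{p+p!} 1^{p+p!+2} ∉ L.
This contradicts the pumping lemma, so L is not regular.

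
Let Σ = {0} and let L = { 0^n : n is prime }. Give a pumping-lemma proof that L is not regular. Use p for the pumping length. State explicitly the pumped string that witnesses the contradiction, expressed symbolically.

0^{q(1+k)}

Toward a contradiction, assume L is regular with pumping length p.
Let q be a prime with q ≥ p+2 (infinitely many primes exist), and take w = 0^q ∈ L with |w| = q ≥ p.
By the pumping lemma, w = xyz with |xy| ≤ p and |y| ≥ 1.
Then y = 0^k for some k with 1 ≤ k ≤ p.
Since 1 ≤ k ≤ p, |xz| = q-k. Pump with i = q+1: |xy^{q+1}z| = (q-k)+(q+1)k = q+qk = q(1+k), which is composite (both factors ≥ 2). So xy^{q+1}z = 0^{q(1+k)} ∉ L.
This contradicts the pumping lemma, so L is not regular.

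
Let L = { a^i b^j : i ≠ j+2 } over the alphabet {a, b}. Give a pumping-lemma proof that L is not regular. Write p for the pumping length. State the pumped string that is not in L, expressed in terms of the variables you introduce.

a^{p+p!} b^{p+p!-2}

Suppose for contradiction that L is regular, and let p be the pumping length.
Choose w = a^p b^{p+p!-2}. Since p ≠ (p+p!-2)+2 = p+p!, w ∈ L; and |w| ≥ p.
By the pumping lemma, w = xyz with |xy| ≤ p and |y| ≥ 1.
Because |xy| ≤ p and w begins with p copies of a, we have y = a^k with 1 ≤ k ≤ p.
Since 1 ≤ k ≤ p, k divides p!; set t = 1 + p!/k. Then xy^t z has p + (p!/k)·k = p + p! copies of a. Now the a-count is p+p! and (b-count)+2 = (p+p!-2)+2 = p+p!, so i ≠ j+2 fails. So xy^t z = a^{p+p!} b^{p+p!-2} ∉ L.
Contradiction. Therefore L is not regular.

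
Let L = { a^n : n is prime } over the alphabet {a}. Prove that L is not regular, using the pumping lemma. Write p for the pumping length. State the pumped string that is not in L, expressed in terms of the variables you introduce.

a^{q(1+k)}

Suppose for contradiction that L is regular, and let p be the pumping length.
Let q be a prime with q ≥ p+2 (infinitely many primes exist), and take w = a^q ∈ L with |w| = q ≥ p.
The pumping lemma gives a decomposition w = xyz where |xy| ≤ p and |y| ≥ 1.
Then y = a^k for some k with 1 ≤ k ≤ p.
Since 1 ≤ k ≤ p, |xz| = q-k. Pump with i = q+1: |xy^{q+1}z| = (q-k)+(q+1)k = q+qk = q(1+k), which is composite (both factors ≥ 2). So xy^{q+1}z = a^{q(1+k)} ∉ L.
Contradiction. Therefore L is not regular.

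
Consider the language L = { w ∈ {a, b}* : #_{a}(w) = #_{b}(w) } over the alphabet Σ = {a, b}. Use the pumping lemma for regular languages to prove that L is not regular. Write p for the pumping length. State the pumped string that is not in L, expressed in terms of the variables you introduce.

a^{p+k} b^p

Toward a contradiction, assume L is regular with pumping length p.
Choose w = a^p b^p ∈ L with |w| = 2p ≥ p.
The pumping lemma gives a decomposition w = xyz where |xy| ≤ p and y is nonempty.
The first p characters of w are a's, so xy (and hence y) consists only of a's. Write y = a^k, 1 ≤ k ≤ p.
Pump with i = 2: xy^2z = a^{p+k} b^p has p+k occurrences of a but only p of b. Since k ≥ 1 the counts differ, so xy^2z ∉ L.
This contradicts the pumping lemma, so L is not regular.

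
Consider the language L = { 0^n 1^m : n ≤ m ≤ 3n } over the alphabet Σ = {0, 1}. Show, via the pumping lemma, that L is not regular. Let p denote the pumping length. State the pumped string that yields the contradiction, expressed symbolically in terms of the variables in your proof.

Toward a contradiction, assume L is regular with pumping length p.
Take w = 0^p 1^p ∈ L (since p ≤ p ≤ 3p), with |w| = 2p ≥ p.
By the pumping lemma, w = xyz with |xy| ≤ p and |y| > 0.
The first p characters of w are 0's, so xy (and hence y) consists only of 0's. Write y = 0^k, 1 ≤ k ≤ p.
Pump with i = 2: xy^2z = 0^{p+k} 1^p. Now n = p+k > p = m, so the condition n ≤ m fails. Thus xy^2z ∉ L.
This contradicts the pumping lemma, so L is not regular.

0^{p+k} 1^p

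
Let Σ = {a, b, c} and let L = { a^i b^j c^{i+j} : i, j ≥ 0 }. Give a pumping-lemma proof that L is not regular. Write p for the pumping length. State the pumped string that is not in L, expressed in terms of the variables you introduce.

Assume L is regular. Let p be the pumping length given by the pumping lemma.
Take w = a^p b^p c^{2p} ∈ L (with i=j=p, i+j=2p), |w| = 4p ≥ p.
Write w = xyz as guaranteed by the lemma, with |xy| ≤ p and y is nonempty.
Because |xy| ≤ p and w begins with p copies of a, we have y = a^k with 1 ≤ k ≤ p.
Consider xy^2z = a^{p+k} b^p c^{2p}. Now the a- and b-counts sum to 2p+k, but the c-count is 2p ≠ 2p+k. So xy^2z ∉ L.
Contradiction. Therefore L is not regular.

a^{p+k} b^p c^{2p}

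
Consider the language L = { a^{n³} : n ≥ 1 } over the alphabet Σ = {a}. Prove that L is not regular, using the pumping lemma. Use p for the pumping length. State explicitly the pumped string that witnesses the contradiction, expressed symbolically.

Toward a contradiction, assume L is regular with pumping length p.
Take w = a^{p³} ∈ L with |w| = p³ ≥ p.
Write w = xyz as guaranteed by the lemma, with |xy| ≤ p and |y| ≥ 1.
Then y = a^k for some k with 1 ≤ k ≤ p.
Pump with i = 2: xy^2z = a^{p³+k}. Since 1 ≤ k ≤ p, p³ < p³+k ≤ p³+p < p³+3p²+3p+1 = (p+1)³, so p³+k is not a perfect cube. So xy^2z ∉ L.
This is a contradiction; hence L is not regular.

a^{p³+k}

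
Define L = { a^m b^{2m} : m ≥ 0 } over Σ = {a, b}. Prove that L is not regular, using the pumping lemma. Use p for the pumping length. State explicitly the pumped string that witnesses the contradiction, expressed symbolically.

Toward a contradiction, assume L is regular with pumping length p.
Take w = a^p b^{2p}. Then w ∈ L and |w| = 3p ≥ p.
Write w = xyz as guaranteed by the lemma, with |xy| ≤ p and |y| ≥ 1.
Because |xy| ≤ p and w begins with p copies of a, we have y = a^k with 1 ≤ k ≤ p.
Pump with i = 2: xy^2z = a^{p+k} b^{2p}. For this to lie in L we would need 2p = 2(p+k), which forces k = 0. But k ≥ 1, so xy^2z ∉ L.
This contradicts the pumping lemma, so L is not regular.

a^{p+k} b^{2p}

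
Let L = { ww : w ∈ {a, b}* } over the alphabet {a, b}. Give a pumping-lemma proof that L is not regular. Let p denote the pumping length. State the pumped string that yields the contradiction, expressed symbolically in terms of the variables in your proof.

Assume L is regular; let p be its pumping constant.
Take w = a^p b^p a^p b^p = uu where u = a^pb^p; then w ∈ L and |w| = 4p ≥ p.
Write w = xyz as guaranteed by the lemma, with |xy| ≤ p and |y| > 0.
The first p characters of w are a's, so xy (and hence y) consists only of a's. Write y = a^k, 1 ≤ k ≤ p.
Pump with i = 2: xy^2z = a^{p+k} b^p a^p b^p, of length 4p+k. Suppose this equals vv. The string starts with a and ends with b, so v does too; thus the boundary between the two copies of v is a b→a transition. There is exactly one such transition, at position 2p+k, so |v| = 2p+k and |vv| = 4p+2k ≠ 4p+k since k ≥ 1. So xy^2z ∉ L.
This contradicts the pumping lemma, so L is not regular.

a^{p+k} b^p a^p b^p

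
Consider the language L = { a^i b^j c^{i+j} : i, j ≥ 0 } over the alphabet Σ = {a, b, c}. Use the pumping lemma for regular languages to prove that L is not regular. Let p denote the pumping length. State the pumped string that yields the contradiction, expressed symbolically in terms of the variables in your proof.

Assume L is regular. Let p be the pumping length given by the pumping lemma.
Take w = a^p b^p c^{2p} ∈ L (with i=j=p, i+j=2p), |w| = 4p ≥ p.
The pumping lemma gives a decomposition w = xyz where |xy| ≤ p and |y| > 0.
Because |xy| ≤ p and w begins with p copies of a, we have y = a^k with 1 ≤ k ≤ p.
Consider xy^2z = a^{p+k} b^p c^{2p}. Now the a- and b-counts sum to 2p+k, but the c-count is 2p ≠ 2p+k. So xy^2z ∉ L.
This contradicts the pumping lemma, so L is not regular.

a^{p+k} b^p c^{2p}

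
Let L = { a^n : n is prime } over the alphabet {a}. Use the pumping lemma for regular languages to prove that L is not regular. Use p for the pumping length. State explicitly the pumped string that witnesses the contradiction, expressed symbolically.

Suppose for contradiction that L is regular, and let p be the pumping length.
Let q be a prime with q ≥ p+2 (infinitely many primes exist), and take w = a^q ∈ L with |w| = q ≥ p.
The pumping lemma gives a decomposition w = xyz where |xy| ≤ p and |y| ≥ 1.
Then y = a^k for some k with 1 ≤ k ≤ p.
Since 1 ≤ k ≤ p, |xz| = q-k. Pump with i = q+1: |xy^{q+1}z| = (q-k)+(q+1)k = q+qk = q(1+k), which is composite (both factors ≥ 2). So xy^{q+1}z = a^{q(1+k)} ∉ L.
This is a contradiction; hence L is not regular.

a^{q(1+k)}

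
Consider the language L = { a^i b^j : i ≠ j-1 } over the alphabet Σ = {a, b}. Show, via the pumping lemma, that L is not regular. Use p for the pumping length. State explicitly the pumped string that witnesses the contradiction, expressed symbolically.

Assume L is regular; let p be its pumping constant.
Choose w = a^p b^{p+p!+1}. Since p ≠ (p+p!+1)-1 = p+p!, w ∈ L; and |w| ≥ p.
By the pumping lemma, w = xyz with |xy| ≤ p and |y| ≥ 1.
The first p characters of w are a's, so xy (and hence y) consists only of a's. Write y = a^k, 1 ≤ k ≤ p.
Since 1 ≤ k ≤ p, k divides p!; set t = 1 + p!/k. Then xy^t z has p + (p!/k)·k = p + p! copies of a. Now the a-count is p+p! and (b-count)-1 = (p+p!+1)-1 = p+p!, so i ≠ j-1 fails. So xy^t z = a^{p+p!} b^{p+p!+1} ∉ L.
This is a contradiction; hence L is not regular.

a^{p+p!} b^{p+p!+1}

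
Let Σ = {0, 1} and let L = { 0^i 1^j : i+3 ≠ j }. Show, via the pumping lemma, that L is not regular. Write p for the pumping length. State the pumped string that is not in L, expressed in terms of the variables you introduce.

Assume L is regular; let p be its pumping constant.
Choose w = 0^p 1^{p+p!+3}. Since p ≠ (p+p!+3)-3 = p+p!, w ∈ L; and |w| ≥ p.
By the pumping lemma, w = xyz with |xy| ≤ p and |y| ≥ 1.
Since the first p symbols of w are all 0's and |xy| ≤ p, y lies entirely in the leading 0-block: y = 0^k for some k with 1 ≤ k ≤ p.
Since 1 ≤ k ≤ p, k divides p!; set t = 1 + p!/k. Then xy^t z has p + (p!/k)·k = p + p! copies of 0. Now the 0-count is p+p! and (1-count)-3 = (p+p!+3)-3 = p+p!, so i+3 ≠ j fails. So xy^t z = 0^{p+p!} 1^{p+p!+3} ∉ L.
This contradicts the pumping lemma, so L is not regular.

0^{p+p!} 1^{p+p!+3}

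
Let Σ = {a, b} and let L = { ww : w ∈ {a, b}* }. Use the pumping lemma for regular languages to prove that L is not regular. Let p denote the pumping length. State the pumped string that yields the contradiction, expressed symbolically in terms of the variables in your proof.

Assume L is regular. Let p be the pumping length given by the pumping lemma.
Take w = a^p b^p a^p b^p = uu where u = a^pb^p; then w ∈ L and |w| = 4p ≥ p.
By the pumping lemma, w = xyz with |xy| ≤ p and |y| ≥ 1.
Since the first p symbols of w are all a's and |xy| ≤ p, y lies entirely in the leading a-block: y = a^k for some k with 1 ≤ k ≤ p.
Pump with i = 2: xy^2z = a^{p+k} b^p a^p b^p, of length 4p+k. Suppose this equals vv. The string starts with a and ends with b, so v does too; thus the boundary between the two copies of v is a b→a transition. There is exactly one such transition, at position 2p+k, so |v| = 2p+k and |vv| = 4p+2k ≠ 4p+k since k ≥ 1. So xy^2z ∉ L.
This is a contradiction; hence L is not regular.

a^{p+k} b^p a^p b^p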